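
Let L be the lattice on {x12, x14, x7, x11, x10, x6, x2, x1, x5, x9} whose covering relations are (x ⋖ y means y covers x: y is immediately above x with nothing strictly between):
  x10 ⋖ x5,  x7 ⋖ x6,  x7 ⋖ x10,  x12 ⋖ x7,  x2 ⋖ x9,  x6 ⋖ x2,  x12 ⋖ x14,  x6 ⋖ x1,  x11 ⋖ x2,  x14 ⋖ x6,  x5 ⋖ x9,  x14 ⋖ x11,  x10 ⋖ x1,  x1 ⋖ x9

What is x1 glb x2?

Common lower bounds of {x1, x2}: x12, x14, x6, x7.
The greatest among these is x6.

x6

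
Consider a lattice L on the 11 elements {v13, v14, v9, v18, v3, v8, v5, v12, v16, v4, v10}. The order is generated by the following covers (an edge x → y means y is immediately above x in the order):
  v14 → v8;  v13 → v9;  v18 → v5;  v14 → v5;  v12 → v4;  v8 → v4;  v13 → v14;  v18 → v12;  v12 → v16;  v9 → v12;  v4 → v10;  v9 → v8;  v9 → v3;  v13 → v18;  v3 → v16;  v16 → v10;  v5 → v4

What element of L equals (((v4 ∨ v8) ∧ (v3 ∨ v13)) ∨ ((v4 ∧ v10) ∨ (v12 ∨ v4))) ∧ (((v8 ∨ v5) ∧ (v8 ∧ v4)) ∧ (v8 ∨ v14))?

v8

v4 ∨ v8 = v4
v3 ∨ v13 = v3
v4 ∧ v3 = v9
v4 ∧ v10 = v4
v12 ∨ v4 = v4
v4 ∨ v4 = v4
v9 ∨ v4 = v4
v8 ∨ v5 = v4
v8 ∧ v4 = v8
v4 ∧ v8 = v8
v8 ∨ v14 = v8
v8 ∧ v8 = v8
v4 ∧ v8 = v8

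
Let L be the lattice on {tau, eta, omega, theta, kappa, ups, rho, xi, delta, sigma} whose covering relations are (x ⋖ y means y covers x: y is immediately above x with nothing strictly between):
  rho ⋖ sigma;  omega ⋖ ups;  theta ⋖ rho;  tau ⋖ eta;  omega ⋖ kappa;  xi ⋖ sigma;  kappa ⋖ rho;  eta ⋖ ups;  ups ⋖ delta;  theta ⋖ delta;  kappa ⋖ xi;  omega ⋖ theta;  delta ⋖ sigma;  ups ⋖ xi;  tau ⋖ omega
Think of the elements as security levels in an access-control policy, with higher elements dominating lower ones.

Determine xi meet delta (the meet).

Common lower bounds of {xi, delta}: eta, omega, tau, ups.
The greatest among these is ups.

ups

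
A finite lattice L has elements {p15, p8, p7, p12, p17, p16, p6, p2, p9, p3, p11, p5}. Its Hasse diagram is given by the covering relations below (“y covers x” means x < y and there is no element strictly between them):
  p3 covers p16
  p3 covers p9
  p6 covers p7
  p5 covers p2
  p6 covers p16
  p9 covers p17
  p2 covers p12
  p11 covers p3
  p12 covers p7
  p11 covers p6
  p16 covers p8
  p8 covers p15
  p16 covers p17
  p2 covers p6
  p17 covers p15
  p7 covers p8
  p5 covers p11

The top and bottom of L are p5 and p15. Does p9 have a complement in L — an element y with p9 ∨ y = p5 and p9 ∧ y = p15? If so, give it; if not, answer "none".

p12

Need y with p9 ∨ y = p5 and p9 ∧ y = p15.
Checking each element gives: p12.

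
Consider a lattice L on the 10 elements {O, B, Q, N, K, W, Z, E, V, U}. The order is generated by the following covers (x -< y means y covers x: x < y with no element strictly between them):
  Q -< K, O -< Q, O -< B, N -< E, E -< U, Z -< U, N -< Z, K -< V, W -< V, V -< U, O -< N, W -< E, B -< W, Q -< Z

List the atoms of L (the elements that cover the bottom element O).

The atoms are exactly the elements that cover O: B, N, Q.

B, N, Q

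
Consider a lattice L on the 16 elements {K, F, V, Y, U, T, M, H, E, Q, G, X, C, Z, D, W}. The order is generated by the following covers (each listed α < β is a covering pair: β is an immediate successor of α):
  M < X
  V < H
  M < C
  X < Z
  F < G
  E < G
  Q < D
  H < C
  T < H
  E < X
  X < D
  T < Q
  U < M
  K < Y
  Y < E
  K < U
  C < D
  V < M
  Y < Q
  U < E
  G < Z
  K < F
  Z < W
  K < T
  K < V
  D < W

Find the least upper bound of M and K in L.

M

Common upper bounds of {M, K}: C, D, M, W, X, Z.
The least among these is M.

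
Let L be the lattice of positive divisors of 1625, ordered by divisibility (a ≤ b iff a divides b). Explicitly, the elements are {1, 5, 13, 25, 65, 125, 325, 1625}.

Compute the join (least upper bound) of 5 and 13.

In the divisibility order, the join is the least common multiple: lcm(5, 13) = 65.

65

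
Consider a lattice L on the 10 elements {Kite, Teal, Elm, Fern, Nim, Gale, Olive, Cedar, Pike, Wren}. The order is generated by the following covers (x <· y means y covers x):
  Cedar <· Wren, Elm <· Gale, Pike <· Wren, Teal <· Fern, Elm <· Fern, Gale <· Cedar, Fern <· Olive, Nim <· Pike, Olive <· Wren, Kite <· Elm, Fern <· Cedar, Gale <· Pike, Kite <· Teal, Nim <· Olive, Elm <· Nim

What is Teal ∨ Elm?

Common upper bounds of {Teal, Elm}: Cedar, Fern, Olive, Wren.
The least among these is Fern.

Fern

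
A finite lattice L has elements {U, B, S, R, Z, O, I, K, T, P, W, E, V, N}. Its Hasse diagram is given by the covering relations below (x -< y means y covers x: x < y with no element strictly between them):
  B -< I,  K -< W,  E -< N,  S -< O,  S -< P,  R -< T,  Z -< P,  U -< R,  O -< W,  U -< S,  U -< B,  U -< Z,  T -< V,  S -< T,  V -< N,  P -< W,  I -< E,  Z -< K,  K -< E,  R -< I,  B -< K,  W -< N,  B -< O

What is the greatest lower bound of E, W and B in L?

B

Common lower bounds of {E, W, B}: B, U.
The greatest among these is B.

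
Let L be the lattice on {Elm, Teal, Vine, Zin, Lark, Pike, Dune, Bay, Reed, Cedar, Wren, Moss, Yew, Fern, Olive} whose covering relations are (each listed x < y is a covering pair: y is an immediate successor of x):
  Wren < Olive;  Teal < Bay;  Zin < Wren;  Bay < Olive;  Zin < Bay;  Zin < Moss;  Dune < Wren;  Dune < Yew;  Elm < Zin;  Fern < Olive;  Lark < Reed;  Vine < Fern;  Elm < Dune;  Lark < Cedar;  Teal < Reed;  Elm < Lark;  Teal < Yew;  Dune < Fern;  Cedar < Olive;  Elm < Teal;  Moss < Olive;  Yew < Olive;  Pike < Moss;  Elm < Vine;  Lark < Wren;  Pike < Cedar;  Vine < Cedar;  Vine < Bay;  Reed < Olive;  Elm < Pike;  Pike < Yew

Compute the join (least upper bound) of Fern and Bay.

Common upper bounds of {Fern, Bay}: Olive.
The least among these is Olive.

Olive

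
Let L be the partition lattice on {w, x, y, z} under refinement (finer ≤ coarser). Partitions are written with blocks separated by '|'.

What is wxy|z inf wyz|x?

wy|x|z

Common lower bounds of {wxy|z, wyz|x}: wy|x|z, w|x|y|z.
The greatest among these is wy|x|z.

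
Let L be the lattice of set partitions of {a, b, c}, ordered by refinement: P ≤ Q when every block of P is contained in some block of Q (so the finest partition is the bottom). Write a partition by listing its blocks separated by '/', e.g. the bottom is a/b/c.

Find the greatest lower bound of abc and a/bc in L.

a/bc

Common lower bounds of {abc, a/bc}: a/b/c, a/bc.
The greatest among these is a/bc.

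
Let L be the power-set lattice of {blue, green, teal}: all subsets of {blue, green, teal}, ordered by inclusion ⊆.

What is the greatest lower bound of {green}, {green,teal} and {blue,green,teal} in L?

Under ⊆, meet is intersection: {green} ∩ {green,teal} ∩ {blue,green,teal} = {green}.

{green}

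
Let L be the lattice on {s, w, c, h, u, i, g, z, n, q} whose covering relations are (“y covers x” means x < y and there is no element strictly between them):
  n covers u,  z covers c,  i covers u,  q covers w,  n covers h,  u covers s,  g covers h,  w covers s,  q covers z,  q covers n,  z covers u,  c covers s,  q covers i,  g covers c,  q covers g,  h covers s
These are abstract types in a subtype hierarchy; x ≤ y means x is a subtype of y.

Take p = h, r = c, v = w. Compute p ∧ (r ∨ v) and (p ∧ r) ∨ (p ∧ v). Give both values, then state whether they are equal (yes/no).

h; s; no

r ∨ v = q, so p ∧ (r ∨ v) = h ∧ q = h.
p ∧ r = s and p ∧ v = s, so (p ∧ r) ∨ (p ∧ v) = s ∨ s = s.
Equal: no.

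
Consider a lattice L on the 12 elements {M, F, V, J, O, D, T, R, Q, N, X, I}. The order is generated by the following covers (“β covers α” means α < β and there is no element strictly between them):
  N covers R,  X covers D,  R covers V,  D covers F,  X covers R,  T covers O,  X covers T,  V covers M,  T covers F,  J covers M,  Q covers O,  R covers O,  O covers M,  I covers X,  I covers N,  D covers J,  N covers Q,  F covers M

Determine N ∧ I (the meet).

Common lower bounds of {N, I}: M, N, O, Q, R, V.
The greatest among these is N.

N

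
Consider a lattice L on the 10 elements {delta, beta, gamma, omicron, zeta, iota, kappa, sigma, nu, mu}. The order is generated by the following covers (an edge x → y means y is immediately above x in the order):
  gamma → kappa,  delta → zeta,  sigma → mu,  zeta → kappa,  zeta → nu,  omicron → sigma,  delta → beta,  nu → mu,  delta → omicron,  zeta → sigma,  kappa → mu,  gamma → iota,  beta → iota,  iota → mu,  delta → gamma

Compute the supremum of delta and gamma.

gamma

Common upper bounds of {delta, gamma}: gamma, iota, kappa, mu.
The least among these is gamma.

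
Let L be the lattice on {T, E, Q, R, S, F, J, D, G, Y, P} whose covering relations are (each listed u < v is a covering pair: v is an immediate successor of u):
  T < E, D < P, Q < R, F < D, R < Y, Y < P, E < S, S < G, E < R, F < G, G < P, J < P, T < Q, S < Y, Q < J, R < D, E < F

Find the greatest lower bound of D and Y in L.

Common lower bounds of {D, Y}: E, Q, R, T.
The greatest among these is R.

R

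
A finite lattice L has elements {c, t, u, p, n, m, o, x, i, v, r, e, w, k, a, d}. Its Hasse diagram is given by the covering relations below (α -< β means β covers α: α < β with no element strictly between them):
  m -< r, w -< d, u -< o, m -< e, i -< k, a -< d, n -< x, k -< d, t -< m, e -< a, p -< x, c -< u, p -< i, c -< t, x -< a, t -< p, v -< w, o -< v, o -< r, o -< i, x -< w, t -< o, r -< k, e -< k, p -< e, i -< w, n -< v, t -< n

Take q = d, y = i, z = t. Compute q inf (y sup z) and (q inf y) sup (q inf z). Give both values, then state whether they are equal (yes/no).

i; i; yes

y sup z = i, so q inf (y sup z) = d inf i = i.
q inf y = i and q inf z = t, so (q inf y) sup (q inf z) = i sup t = i.
Equal: yes.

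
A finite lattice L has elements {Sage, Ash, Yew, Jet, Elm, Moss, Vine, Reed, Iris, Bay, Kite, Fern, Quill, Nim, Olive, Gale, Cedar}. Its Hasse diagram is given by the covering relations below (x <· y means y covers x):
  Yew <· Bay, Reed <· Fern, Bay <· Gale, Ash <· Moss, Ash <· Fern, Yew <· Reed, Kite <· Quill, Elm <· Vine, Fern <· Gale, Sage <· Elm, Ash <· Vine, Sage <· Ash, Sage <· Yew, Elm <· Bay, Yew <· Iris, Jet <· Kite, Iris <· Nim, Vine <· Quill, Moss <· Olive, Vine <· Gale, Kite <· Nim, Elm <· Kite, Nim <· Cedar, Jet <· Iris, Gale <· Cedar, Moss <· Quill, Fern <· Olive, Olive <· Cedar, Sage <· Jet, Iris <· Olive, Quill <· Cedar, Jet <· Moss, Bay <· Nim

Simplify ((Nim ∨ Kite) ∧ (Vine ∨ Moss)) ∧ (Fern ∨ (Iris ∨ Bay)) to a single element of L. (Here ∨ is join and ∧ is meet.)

Kite

Nim ∨ Kite = Nim
Vine ∨ Moss = Quill
Nim ∧ Quill = Kite
Iris ∨ Bay = Nim
Fern ∨ Nim = Cedar
Kite ∧ Cedar = Kite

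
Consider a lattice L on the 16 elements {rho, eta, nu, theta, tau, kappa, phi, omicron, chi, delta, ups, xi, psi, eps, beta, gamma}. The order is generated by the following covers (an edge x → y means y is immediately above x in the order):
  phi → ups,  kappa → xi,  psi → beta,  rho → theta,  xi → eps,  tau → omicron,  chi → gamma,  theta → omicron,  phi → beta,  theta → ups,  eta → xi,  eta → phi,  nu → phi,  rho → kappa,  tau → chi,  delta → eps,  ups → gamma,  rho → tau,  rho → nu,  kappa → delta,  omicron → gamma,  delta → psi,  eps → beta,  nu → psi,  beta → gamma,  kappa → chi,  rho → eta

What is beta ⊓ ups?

phi

Common lower bounds of {beta, ups}: eta, nu, phi, rho.
The greatest among these is phi.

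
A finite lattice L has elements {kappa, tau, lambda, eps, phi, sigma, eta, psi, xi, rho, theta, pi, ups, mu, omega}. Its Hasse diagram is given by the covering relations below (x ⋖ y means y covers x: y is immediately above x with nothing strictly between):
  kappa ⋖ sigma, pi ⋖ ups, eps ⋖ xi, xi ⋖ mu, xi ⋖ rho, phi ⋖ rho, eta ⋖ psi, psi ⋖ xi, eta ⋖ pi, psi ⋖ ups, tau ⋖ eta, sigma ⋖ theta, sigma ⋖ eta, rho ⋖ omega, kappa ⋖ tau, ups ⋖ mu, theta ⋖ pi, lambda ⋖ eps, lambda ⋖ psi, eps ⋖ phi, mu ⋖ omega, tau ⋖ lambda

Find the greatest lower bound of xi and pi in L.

eta

Common lower bounds of {xi, pi}: eta, kappa, sigma, tau.
The greatest among these is eta.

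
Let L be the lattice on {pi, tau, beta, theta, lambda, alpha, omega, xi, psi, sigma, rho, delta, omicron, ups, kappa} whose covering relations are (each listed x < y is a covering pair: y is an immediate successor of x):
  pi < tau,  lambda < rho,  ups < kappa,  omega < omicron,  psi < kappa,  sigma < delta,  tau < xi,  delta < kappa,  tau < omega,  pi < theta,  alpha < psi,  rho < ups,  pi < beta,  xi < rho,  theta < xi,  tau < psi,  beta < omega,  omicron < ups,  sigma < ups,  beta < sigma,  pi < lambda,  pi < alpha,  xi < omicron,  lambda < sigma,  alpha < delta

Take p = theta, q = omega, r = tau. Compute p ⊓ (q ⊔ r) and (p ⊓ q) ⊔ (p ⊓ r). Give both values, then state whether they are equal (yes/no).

pi; pi; yes

q ⊔ r = omega, so p ⊓ (q ⊔ r) = theta ⊓ omega = pi.
p ⊓ q = pi and p ⊓ r = pi, so (p ⊓ q) ⊔ (p ⊓ r) = pi ⊔ pi = pi.
Equal: yes.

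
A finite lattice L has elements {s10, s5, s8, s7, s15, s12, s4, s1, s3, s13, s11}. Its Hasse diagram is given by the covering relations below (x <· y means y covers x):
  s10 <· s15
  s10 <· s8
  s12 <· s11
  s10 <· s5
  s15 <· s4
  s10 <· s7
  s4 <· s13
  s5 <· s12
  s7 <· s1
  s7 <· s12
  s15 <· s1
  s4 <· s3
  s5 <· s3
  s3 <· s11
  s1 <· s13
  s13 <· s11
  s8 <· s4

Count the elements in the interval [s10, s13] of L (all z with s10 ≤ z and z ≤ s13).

The interval [s10, s13] = {s1, s10, s13, s15, s4, s7, s8}, which has 7 elements.

7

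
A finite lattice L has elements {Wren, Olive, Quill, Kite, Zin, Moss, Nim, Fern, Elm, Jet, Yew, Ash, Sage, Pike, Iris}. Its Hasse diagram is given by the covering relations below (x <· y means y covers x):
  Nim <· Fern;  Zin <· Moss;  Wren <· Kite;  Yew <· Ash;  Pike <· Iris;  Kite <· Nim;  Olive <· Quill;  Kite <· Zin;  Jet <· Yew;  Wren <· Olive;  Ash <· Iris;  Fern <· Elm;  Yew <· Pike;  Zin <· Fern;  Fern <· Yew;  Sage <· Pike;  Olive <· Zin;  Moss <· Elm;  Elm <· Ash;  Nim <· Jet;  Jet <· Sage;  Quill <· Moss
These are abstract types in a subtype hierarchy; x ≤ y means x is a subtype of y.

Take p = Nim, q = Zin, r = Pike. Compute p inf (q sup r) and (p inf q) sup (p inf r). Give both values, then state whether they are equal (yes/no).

q sup r = Pike, so p inf (q sup r) = Nim inf Pike = Nim.
p inf q = Kite and p inf r = Nim, so (p inf q) sup (p inf r) = Kite sup Nim = Nim.
Equal: yes.

Nim; Nim; yes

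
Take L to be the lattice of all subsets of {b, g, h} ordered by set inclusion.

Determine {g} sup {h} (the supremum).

{g,h}

Under ⊆, join is union: {g} ∪ {h} = {g,h}.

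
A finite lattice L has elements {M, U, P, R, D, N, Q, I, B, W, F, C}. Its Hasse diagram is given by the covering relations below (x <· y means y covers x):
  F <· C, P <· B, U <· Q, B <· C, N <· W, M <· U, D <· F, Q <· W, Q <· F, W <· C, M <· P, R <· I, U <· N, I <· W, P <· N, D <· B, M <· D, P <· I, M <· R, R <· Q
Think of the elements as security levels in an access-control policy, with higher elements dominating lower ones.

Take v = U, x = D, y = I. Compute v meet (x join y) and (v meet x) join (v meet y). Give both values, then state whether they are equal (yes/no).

U; M; no

x join y = C, so v meet (x join y) = U meet C = U.
v meet x = M and v meet y = M, so (v meet x) join (v meet y) = M join M = M.
Equal: no.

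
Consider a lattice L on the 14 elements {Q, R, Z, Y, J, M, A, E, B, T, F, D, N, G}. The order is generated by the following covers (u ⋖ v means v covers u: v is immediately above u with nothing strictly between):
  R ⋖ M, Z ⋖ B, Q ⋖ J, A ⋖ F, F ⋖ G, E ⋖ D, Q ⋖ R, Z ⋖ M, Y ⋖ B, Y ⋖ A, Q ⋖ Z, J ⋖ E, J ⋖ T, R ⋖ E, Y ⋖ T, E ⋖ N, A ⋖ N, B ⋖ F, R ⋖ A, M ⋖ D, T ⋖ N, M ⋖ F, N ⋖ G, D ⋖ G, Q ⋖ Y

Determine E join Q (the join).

Common upper bounds of {E, Q}: D, E, G, N.
The least among these is E.

E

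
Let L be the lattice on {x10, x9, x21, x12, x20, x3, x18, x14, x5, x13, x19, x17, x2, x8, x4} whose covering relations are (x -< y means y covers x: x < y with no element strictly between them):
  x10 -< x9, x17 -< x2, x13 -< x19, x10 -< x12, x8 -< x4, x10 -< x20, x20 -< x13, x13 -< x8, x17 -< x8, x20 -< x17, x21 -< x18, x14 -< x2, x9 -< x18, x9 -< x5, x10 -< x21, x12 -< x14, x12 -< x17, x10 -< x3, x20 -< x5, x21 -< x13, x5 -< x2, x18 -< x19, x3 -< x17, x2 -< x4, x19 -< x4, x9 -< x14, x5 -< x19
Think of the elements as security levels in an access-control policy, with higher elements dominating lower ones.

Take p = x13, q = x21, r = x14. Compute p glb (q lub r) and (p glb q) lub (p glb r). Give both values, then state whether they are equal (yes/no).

x13; x21; no

q lub r = x4, so p glb (q lub r) = x13 glb x4 = x13.
p glb q = x21 and p glb r = x10, so (p glb q) lub (p glb r) = x21 lub x10 = x21.
Equal: no.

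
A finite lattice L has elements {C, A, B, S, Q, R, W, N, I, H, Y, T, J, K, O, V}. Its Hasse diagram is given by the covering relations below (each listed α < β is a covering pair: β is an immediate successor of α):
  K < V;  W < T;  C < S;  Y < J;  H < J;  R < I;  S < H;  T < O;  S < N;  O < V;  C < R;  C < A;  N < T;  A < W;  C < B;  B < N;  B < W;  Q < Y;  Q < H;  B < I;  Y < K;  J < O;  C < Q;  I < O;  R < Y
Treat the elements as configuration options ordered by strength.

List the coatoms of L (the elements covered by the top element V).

K, O

The coatoms are exactly the elements covered by V: K, O.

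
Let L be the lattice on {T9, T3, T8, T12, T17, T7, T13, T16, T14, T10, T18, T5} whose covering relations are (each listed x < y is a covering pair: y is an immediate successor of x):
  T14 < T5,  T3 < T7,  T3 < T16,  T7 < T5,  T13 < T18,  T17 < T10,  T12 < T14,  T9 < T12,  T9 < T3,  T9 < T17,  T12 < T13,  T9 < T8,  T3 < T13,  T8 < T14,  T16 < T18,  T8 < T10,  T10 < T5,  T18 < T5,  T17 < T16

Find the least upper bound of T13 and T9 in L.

Common upper bounds of {T13, T9}: T13, T18, T5.
The least among these is T13.

T13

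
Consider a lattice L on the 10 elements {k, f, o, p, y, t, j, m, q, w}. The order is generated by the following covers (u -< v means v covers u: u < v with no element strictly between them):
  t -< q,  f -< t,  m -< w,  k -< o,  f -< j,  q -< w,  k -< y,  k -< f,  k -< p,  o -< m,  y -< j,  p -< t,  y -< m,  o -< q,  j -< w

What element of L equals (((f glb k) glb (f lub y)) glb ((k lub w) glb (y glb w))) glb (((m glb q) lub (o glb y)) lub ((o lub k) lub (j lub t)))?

f ∧ k = k
f ∨ y = j
k ∧ j = k
k ∨ w = w
y ∧ w = y
w ∧ y = y
k ∧ y = k
m ∧ q = o
o ∧ y = k
o ∨ k = o
o ∨ k = o
j ∨ t = w
o ∨ w = w
o ∨ w = w
k ∧ w = k

k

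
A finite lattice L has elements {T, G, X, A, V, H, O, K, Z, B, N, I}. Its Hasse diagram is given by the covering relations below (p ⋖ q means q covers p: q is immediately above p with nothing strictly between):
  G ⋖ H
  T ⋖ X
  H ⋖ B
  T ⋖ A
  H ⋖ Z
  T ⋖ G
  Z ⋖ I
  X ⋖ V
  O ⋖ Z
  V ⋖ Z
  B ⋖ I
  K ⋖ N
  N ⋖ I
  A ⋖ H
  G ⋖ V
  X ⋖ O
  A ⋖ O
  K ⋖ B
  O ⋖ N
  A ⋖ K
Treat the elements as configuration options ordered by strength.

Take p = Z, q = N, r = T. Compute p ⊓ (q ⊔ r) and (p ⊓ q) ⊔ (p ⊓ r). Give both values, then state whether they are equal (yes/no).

q ⊔ r = N, so p ⊓ (q ⊔ r) = Z ⊓ N = O.
p ⊓ q = O and p ⊓ r = T, so (p ⊓ q) ⊔ (p ⊓ r) = O ⊔ T = O.
Equal: yes.

O; O; yes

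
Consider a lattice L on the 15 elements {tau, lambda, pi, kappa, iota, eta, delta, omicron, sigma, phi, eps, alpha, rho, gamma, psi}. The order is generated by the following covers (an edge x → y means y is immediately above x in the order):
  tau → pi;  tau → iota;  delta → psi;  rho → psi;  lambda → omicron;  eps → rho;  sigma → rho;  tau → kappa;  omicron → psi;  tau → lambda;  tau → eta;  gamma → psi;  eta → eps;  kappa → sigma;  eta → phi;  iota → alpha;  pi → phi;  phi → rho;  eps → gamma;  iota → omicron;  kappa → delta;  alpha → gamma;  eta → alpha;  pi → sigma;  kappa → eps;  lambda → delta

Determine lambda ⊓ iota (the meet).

Common lower bounds of {lambda, iota}: tau.
The greatest among these is tau.

tau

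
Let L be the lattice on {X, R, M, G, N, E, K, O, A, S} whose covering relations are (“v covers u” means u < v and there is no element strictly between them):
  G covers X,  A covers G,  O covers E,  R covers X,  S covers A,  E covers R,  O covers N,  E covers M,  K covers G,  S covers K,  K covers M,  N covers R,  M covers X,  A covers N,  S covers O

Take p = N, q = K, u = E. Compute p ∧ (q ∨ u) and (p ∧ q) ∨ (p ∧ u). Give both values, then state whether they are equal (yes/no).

N; R; no

q ∨ u = S, so p ∧ (q ∨ u) = N ∧ S = N.
p ∧ q = X and p ∧ u = R, so (p ∧ q) ∨ (p ∧ u) = X ∨ R = R.
Equal: no.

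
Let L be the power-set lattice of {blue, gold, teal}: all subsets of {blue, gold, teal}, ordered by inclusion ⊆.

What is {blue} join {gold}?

Under ⊆, join is union: {blue} ∪ {gold} = {blue,gold}.

{blue,gold}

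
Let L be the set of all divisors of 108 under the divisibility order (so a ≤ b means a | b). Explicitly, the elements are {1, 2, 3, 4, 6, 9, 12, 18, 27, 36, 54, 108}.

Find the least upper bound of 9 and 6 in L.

18

In the divisibility order, the join is the least common multiple: lcm(9, 6) = 18.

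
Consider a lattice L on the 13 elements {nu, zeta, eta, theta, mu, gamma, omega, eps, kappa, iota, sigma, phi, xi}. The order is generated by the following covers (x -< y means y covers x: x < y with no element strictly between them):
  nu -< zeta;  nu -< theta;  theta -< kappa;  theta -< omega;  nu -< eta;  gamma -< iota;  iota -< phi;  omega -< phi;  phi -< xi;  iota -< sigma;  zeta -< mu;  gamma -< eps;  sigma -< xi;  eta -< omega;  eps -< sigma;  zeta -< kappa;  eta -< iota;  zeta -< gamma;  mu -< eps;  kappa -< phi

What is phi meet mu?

zeta

Common lower bounds of {phi, mu}: nu, zeta.
The greatest among these is zeta.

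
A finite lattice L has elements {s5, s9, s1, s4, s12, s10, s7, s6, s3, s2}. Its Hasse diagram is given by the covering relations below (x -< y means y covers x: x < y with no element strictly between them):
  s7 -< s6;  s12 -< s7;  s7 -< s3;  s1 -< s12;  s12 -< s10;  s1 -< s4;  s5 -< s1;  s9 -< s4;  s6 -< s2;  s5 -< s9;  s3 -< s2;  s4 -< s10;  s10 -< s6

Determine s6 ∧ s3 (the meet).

Common lower bounds of {s6, s3}: s1, s12, s5, s7.
The greatest among these is s7.

s7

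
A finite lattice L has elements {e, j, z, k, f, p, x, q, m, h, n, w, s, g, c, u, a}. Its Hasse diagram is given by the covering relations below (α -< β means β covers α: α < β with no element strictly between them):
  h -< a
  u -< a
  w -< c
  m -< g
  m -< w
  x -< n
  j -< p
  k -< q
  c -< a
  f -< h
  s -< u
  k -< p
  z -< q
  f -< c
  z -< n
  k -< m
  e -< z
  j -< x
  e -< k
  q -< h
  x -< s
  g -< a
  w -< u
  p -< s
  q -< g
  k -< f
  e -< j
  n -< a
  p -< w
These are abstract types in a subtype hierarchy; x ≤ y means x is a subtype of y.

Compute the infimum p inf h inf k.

k

Common lower bounds of {p, h, k}: e, k.
The greatest among these is k.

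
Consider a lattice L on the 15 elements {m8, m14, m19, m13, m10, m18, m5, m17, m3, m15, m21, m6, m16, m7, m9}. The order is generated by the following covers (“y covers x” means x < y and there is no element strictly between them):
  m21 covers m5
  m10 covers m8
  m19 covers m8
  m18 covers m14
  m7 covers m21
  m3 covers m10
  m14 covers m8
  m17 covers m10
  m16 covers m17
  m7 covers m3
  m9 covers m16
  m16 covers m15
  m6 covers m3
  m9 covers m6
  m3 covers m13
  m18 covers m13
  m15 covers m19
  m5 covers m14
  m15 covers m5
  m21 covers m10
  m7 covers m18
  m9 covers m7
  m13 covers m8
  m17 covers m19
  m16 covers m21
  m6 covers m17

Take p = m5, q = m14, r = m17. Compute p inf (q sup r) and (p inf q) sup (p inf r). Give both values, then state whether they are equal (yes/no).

m5; m14; no

q sup r = m16, so p inf (q sup r) = m5 inf m16 = m5.
p inf q = m14 and p inf r = m8, so (p inf q) sup (p inf r) = m14 sup m8 = m14.
Equal: no.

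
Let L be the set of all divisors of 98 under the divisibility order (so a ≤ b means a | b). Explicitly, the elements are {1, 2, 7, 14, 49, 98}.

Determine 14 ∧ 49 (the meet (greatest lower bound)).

7

In the divisibility order, the meet is the greatest common divisor: gcd(14, 49) = 7.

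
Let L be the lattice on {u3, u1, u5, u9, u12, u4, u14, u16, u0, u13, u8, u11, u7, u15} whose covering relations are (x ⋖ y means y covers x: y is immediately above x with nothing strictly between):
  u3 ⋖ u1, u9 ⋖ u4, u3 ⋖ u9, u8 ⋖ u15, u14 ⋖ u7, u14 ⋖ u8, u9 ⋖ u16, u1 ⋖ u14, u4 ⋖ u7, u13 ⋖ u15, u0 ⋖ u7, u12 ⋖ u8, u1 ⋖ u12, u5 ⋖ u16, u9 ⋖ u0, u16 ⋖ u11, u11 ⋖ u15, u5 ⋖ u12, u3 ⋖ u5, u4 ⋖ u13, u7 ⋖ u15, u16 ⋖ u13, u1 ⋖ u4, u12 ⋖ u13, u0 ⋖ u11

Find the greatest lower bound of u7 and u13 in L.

u4

Common lower bounds of {u7, u13}: u1, u3, u4, u9.
The greatest among these is u4.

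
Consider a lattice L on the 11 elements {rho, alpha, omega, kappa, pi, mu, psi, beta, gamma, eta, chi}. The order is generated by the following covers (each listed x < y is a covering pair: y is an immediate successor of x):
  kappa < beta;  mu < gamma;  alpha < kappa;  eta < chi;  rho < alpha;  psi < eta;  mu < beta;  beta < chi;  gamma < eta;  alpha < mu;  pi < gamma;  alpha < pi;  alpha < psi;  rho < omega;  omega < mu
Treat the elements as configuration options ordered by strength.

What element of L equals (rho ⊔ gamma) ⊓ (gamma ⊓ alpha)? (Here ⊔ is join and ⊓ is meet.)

rho ∨ gamma = gamma
gamma ∧ alpha = alpha
gamma ∧ alpha = alpha

alpha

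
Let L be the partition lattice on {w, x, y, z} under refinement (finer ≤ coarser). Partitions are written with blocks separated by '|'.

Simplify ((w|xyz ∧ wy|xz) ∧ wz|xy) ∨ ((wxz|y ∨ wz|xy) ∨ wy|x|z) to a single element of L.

w|xyz ∧ wy|xz = w|xz|y
w|xz|y ∧ wz|xy = w|x|y|z
wxz|y ∨ wz|xy = wxyz
wxyz ∨ wy|x|z = wxyz
w|x|y|z ∨ wxyz = wxyz

wxyz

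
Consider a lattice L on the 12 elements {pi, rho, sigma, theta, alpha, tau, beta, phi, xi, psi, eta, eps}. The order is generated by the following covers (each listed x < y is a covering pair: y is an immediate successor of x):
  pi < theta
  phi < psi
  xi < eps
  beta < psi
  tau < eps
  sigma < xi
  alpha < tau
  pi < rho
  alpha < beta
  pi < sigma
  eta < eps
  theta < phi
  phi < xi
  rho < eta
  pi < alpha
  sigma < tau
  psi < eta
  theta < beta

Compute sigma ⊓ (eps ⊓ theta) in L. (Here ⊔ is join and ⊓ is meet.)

pi

eps ∧ theta = theta
sigma ∧ theta = pi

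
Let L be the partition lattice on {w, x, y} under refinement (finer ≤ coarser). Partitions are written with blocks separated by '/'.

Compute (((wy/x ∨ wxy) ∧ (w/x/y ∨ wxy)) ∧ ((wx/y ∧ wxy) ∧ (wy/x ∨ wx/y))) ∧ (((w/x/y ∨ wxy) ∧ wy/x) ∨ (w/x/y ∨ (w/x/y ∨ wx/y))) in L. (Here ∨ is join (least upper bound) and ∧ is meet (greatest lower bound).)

wy/x ∨ wxy = wxy
w/x/y ∨ wxy = wxy
wxy ∧ wxy = wxy
wx/y ∧ wxy = wx/y
wy/x ∨ wx/y = wxy
wx/y ∧ wxy = wx/y
wxy ∧ wx/y = wx/y
w/x/y ∨ wxy = wxy
wxy ∧ wy/x = wy/x
w/x/y ∨ wx/y = wx/y
w/x/y ∨ wx/y = wx/y
wy/x ∨ wx/y = wxy
wx/y ∧ wxy = wx/y

wx/y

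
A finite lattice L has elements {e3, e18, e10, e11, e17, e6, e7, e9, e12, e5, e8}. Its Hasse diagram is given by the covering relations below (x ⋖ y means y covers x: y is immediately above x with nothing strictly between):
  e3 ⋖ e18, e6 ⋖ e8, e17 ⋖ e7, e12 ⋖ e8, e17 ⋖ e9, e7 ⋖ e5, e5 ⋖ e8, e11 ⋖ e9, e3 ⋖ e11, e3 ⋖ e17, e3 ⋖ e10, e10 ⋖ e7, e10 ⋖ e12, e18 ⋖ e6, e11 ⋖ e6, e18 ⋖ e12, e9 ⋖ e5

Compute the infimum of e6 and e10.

e3

Common lower bounds of {e6, e10}: e3.
The greatest among these is e3.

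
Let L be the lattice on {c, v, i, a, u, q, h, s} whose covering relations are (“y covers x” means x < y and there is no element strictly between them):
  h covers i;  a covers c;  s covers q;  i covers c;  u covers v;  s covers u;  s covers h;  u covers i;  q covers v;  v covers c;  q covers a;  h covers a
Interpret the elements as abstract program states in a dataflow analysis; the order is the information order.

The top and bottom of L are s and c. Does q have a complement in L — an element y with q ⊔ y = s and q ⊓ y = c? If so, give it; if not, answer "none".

Need y with q ∨ y = s and q ∧ y = c.
Checking each element gives: i.

i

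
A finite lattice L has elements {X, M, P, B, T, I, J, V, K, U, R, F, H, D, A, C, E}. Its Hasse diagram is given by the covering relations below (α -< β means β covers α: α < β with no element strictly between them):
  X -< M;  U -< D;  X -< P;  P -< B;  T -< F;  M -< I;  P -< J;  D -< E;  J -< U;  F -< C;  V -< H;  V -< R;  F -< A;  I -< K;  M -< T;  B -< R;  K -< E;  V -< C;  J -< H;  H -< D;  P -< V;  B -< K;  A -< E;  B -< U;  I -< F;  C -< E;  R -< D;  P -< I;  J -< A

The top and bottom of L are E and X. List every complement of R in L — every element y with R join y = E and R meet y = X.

M, T

Need y with R ∨ y = E and R ∧ y = X.
Checking each element gives: M, T.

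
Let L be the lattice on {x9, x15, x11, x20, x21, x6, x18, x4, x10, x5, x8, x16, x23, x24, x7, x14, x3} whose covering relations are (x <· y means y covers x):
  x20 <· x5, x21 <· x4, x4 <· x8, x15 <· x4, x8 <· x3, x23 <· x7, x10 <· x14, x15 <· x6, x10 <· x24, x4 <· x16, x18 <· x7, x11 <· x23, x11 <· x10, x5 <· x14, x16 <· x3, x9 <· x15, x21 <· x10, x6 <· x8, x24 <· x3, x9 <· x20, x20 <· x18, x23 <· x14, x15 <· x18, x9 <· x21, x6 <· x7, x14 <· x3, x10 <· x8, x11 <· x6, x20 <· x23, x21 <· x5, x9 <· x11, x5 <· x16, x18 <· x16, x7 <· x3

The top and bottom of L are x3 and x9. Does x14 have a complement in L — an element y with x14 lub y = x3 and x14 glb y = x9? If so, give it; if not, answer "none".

x15

Need y with x14 ∨ y = x3 and x14 ∧ y = x9.
Checking each element gives: x15.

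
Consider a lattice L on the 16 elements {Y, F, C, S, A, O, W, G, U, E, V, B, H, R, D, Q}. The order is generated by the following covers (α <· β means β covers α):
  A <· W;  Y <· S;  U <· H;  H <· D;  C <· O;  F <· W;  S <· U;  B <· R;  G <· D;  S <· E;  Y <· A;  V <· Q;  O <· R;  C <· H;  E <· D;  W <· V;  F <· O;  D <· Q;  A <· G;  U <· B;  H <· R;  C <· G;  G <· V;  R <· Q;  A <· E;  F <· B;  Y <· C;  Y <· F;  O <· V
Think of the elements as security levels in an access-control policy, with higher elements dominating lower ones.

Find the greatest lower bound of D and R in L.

Common lower bounds of {D, R}: C, H, S, U, Y.
The greatest among these is H.

H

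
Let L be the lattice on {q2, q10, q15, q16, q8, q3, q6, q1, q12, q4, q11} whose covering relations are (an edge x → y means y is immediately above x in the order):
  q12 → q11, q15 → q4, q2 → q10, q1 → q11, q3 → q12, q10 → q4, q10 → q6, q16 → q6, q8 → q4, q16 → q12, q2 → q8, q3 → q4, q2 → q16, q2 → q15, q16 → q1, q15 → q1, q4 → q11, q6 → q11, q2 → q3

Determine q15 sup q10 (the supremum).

Common upper bounds of {q15, q10}: q11, q4.
The least among these is q4.

q4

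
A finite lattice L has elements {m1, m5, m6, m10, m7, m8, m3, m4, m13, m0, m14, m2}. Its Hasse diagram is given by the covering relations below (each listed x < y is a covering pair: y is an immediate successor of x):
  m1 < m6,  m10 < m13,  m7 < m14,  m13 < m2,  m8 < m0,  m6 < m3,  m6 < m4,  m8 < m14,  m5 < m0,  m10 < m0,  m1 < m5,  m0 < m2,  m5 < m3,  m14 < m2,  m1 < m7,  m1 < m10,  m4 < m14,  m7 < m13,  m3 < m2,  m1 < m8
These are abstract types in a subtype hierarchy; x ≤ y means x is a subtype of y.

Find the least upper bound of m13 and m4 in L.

Common upper bounds of {m13, m4}: m2.
The least among these is m2.

m2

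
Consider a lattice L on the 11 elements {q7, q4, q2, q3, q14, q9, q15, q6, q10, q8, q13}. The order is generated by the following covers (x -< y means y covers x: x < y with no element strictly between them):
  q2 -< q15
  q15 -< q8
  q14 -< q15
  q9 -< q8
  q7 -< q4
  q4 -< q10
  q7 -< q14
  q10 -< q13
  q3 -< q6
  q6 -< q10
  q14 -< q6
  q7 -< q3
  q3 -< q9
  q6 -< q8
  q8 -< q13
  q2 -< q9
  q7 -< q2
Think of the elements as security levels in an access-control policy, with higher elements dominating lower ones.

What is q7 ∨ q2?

q2

Common upper bounds of {q7, q2}: q13, q15, q2, q8, q9.
The least among these is q2.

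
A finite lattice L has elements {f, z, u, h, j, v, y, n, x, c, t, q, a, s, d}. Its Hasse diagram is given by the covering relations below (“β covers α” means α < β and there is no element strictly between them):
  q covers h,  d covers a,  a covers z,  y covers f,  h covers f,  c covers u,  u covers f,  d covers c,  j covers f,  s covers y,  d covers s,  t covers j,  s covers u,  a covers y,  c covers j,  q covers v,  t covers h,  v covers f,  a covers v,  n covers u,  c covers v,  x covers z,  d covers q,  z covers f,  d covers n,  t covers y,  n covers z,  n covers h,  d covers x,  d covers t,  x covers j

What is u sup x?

Common upper bounds of {u, x}: d.
The least among these is d.

d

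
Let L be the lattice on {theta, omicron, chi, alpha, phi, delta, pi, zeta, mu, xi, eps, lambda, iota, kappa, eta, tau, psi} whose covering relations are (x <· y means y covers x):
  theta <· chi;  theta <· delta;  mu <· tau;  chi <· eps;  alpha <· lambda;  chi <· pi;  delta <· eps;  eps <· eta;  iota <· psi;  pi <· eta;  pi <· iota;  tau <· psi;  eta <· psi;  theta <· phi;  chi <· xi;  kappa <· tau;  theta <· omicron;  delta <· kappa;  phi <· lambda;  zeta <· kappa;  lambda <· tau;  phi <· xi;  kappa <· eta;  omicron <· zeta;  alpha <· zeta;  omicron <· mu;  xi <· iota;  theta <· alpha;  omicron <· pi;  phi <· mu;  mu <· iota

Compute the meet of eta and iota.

Common lower bounds of {eta, iota}: chi, omicron, pi, theta.
The greatest among these is pi.

pi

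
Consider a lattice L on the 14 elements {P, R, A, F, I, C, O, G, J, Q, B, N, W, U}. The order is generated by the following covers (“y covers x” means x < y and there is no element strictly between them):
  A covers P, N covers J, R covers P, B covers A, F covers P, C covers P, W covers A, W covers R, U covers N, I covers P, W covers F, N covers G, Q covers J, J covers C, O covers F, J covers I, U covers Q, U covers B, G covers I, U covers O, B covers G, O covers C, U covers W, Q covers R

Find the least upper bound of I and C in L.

Common upper bounds of {I, C}: J, N, Q, U.
The least among these is J.

J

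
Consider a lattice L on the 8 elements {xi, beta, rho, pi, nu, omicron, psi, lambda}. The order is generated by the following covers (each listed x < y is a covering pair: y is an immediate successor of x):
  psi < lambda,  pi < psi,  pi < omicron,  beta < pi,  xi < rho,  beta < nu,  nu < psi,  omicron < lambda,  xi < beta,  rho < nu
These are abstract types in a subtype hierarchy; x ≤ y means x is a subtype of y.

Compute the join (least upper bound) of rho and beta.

nu

Common upper bounds of {rho, beta}: lambda, nu, psi.
The least among these is nu.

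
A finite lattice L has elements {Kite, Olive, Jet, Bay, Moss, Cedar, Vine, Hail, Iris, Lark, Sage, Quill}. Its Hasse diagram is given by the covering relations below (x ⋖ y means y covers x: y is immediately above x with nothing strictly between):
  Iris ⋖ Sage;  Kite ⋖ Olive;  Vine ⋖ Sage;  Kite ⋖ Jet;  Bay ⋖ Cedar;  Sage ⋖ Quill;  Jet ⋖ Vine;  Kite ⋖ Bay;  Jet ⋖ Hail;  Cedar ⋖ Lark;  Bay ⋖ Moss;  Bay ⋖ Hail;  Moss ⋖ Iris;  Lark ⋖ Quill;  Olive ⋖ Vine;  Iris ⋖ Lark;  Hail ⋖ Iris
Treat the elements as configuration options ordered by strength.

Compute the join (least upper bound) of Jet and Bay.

Common upper bounds of {Jet, Bay}: Hail, Iris, Lark, Quill, Sage.
The least among these is Hail.

Hail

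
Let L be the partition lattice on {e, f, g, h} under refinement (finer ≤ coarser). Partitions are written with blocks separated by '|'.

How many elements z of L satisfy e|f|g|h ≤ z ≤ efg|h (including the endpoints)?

5

The interval [e|f|g|h, efg|h] = {efg|h, ef|g|h, eg|f|h, e|fg|h, e|f|g|h}, which has 5 elements.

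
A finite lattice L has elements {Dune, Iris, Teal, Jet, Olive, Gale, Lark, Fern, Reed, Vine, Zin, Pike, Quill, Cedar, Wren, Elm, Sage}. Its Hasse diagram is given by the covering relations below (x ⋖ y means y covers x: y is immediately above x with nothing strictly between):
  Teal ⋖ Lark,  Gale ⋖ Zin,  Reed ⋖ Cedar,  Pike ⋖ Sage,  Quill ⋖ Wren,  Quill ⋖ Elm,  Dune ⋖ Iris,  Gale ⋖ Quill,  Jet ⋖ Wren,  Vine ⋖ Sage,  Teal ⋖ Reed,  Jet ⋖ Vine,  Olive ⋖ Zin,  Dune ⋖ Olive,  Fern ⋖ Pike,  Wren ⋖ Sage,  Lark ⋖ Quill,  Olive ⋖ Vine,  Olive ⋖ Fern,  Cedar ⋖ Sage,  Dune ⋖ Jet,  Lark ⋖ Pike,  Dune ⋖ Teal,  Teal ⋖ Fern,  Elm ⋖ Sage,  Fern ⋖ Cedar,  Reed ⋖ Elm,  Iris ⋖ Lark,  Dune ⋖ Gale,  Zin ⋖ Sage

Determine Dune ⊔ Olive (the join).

Common upper bounds of {Dune, Olive}: Cedar, Fern, Olive, Pike, Sage, Vine, Zin.
The least among these is Olive.

Olive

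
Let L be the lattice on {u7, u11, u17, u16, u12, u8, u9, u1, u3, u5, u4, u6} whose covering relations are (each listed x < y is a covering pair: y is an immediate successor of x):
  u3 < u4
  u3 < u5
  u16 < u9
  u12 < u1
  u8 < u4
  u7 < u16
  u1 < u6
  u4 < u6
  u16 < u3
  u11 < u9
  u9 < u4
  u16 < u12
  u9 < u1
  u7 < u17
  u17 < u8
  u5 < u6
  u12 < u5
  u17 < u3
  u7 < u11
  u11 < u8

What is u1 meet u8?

u11

Common lower bounds of {u1, u8}: u11, u7.
The greatest among these is u11.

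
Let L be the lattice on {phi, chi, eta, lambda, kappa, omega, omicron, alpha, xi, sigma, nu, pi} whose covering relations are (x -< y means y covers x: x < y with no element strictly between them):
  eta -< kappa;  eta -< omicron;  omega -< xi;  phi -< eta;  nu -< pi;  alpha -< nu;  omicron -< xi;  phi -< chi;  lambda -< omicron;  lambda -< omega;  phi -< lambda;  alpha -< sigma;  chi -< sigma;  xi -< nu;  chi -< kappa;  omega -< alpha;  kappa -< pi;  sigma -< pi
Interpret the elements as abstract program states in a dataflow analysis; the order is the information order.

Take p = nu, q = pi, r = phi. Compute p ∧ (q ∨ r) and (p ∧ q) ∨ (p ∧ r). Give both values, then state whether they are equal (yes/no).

nu; nu; yes

q ∨ r = pi, so p ∧ (q ∨ r) = nu ∧ pi = nu.
p ∧ q = nu and p ∧ r = phi, so (p ∧ q) ∨ (p ∧ r) = nu ∨ phi = nu.
Equal: yes.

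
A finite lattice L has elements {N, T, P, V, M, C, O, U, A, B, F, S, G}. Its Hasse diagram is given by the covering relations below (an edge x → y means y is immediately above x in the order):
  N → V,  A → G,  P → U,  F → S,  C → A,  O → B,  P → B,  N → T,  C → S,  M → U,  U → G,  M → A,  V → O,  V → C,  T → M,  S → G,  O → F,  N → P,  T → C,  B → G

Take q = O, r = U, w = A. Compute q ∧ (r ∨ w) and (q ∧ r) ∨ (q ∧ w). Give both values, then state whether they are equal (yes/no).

O; V; no

r ∨ w = G, so q ∧ (r ∨ w) = O ∧ G = O.
q ∧ r = N and q ∧ w = V, so (q ∧ r) ∨ (q ∧ w) = N ∨ V = V.
Equal: no.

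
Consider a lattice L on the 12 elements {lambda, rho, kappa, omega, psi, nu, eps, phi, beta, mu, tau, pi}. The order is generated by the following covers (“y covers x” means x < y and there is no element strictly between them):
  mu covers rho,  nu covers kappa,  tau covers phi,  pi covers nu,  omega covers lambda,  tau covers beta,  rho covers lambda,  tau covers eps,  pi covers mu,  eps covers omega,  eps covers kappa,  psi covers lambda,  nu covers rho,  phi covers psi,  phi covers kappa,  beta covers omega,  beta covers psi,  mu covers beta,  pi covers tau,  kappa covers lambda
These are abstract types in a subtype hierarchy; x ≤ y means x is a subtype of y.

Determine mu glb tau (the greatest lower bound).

Common lower bounds of {mu, tau}: beta, lambda, omega, psi.
The greatest among these is beta.

beta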